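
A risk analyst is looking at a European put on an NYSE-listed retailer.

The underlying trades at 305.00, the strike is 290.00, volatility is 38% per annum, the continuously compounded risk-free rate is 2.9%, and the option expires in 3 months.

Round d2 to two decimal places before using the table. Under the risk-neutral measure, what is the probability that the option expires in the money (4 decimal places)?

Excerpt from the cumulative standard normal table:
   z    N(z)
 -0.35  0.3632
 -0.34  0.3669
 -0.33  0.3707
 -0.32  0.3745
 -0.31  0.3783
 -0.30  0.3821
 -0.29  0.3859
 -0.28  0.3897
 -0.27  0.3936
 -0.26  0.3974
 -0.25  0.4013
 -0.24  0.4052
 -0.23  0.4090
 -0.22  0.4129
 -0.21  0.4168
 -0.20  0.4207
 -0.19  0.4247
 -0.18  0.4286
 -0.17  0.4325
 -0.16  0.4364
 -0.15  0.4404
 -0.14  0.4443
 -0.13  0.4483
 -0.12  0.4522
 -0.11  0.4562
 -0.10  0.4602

0.4168

σ√T = 0.38 × 0.5000 = 0.1900
d₁ = [ln(305/290) + (0.029 + 0.38²/2)·0.25] / 0.1900 = [0.0504 + 0.0253] / 0.1900 = 0.3986 ≈ 0.40
d₂ = d₁ − σ√T = 0.3986 − 0.1900 = 0.2086 ≈ 0.21
Pr(exercise) under Q = N(−d₂) = N(-0.21) = 0.4168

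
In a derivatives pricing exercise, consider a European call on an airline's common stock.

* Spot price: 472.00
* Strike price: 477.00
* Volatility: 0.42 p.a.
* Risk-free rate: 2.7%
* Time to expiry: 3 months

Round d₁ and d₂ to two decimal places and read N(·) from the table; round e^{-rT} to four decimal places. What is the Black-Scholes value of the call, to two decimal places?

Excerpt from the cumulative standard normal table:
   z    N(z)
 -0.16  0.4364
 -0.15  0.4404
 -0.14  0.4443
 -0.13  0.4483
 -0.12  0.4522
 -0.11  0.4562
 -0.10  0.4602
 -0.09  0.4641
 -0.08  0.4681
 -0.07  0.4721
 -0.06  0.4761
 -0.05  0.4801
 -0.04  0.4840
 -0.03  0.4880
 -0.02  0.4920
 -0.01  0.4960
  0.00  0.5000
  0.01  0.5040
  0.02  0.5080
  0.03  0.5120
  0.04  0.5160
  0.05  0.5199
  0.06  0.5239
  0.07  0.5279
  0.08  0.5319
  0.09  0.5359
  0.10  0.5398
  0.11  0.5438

38.69

T = 0.25;  σ√T = 0.2100
d₁ = [ln(472/477) + (0.027 + 0.42²/2)·0.25] / 0.2100 = [-0.0105 + 0.0288] / 0.2100 = 0.0870 → 0.09
d₂ = d₁ − σ√T = 0.0870 − 0.2100 = -0.1230 → -0.12
exp(−rT) = exp(−0.027·0.25) = 0.9933
N(d₁) = N(0.09) = 0.5359;  N(d₂) = N(-0.12) = 0.4522
C = 472·0.5359 − 477·0.9933·0.4522 = 252.9448 − 214.2542 = 38.6906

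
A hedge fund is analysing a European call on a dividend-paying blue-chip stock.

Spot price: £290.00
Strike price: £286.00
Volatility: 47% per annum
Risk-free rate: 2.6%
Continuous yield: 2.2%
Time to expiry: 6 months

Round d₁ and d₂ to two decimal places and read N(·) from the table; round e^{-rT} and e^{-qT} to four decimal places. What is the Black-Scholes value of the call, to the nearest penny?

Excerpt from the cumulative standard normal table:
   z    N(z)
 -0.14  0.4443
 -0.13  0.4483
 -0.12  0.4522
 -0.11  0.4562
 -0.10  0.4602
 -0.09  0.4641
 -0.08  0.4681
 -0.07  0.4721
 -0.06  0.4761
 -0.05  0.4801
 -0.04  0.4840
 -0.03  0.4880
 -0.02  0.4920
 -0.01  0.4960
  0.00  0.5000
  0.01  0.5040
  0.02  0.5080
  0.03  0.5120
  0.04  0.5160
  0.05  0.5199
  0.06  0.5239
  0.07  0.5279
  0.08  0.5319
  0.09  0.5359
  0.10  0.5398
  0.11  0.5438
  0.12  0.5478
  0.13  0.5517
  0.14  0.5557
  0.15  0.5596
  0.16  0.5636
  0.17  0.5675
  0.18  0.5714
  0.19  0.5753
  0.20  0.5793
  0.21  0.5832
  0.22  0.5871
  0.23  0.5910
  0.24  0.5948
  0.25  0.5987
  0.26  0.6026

σ√T = 0.47·√0.5 = 0.3323
d₁ = [ln(290/286) + (0.026 − 0.022 + 0.47²/2)·0.5] / 0.3323 = [0.0139 + 0.0572] / 0.3323 = 0.2140 which rounds to 0.21
d₂ = d₁ − σ√T = 0.2140 − 0.3323 = -0.1184 which rounds to -0.12
exp(−qT) = exp(−0.022·0.5) = 0.9891;  exp(−rT) = exp(−0.026·0.5) = 0.9871
C = 290·0.9891·N(0.21) − 286·0.9871·N(-0.12) = 290·0.9891·0.5832 − 286·0.9871·0.4522 = 167.2845 − 127.6609 = 39.6237

£39.62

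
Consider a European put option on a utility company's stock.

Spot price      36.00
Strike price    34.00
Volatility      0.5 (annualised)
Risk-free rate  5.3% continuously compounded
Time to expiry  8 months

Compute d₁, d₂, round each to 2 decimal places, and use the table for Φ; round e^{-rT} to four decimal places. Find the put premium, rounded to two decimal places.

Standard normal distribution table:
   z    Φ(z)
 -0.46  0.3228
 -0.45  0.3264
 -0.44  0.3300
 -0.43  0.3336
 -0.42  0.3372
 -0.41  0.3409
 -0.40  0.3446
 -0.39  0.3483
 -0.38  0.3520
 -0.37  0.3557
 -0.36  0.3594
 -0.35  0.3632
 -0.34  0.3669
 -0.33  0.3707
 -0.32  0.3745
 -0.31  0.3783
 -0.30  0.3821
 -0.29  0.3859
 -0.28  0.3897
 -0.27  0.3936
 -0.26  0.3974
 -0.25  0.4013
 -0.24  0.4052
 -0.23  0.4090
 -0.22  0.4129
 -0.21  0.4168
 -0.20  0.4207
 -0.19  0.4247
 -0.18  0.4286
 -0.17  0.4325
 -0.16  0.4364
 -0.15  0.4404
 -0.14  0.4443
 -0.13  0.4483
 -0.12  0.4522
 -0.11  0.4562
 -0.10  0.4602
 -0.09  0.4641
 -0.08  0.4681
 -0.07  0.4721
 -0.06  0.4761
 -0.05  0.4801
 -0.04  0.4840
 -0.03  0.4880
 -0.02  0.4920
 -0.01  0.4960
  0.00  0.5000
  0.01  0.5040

4.14

σ√T = 0.5 × 0.8165 = 0.4082
ln(S/K) + (r + σ²/2)T = ln(36/34) + (0.053 + 0.5²/2)·0.6667 = 0.0572 + 0.1187 = 0.1758
d₁ = 0.1758 / 0.4082 = 0.4307 → 0.43
d₂ = d₁ − σ√T = 0.4307 − 0.4082 = 0.0224 → 0.02
e^(−rT) = e^(−0.053·0.6667) = 0.9653
N(−d₂) = N(-0.02) = 0.4920;  N(−d₁) = N(-0.43) = 0.3336
P = 34·0.9653·0.4920 − 36·0.3336 = 16.1475 − 12.0096 = 4.1379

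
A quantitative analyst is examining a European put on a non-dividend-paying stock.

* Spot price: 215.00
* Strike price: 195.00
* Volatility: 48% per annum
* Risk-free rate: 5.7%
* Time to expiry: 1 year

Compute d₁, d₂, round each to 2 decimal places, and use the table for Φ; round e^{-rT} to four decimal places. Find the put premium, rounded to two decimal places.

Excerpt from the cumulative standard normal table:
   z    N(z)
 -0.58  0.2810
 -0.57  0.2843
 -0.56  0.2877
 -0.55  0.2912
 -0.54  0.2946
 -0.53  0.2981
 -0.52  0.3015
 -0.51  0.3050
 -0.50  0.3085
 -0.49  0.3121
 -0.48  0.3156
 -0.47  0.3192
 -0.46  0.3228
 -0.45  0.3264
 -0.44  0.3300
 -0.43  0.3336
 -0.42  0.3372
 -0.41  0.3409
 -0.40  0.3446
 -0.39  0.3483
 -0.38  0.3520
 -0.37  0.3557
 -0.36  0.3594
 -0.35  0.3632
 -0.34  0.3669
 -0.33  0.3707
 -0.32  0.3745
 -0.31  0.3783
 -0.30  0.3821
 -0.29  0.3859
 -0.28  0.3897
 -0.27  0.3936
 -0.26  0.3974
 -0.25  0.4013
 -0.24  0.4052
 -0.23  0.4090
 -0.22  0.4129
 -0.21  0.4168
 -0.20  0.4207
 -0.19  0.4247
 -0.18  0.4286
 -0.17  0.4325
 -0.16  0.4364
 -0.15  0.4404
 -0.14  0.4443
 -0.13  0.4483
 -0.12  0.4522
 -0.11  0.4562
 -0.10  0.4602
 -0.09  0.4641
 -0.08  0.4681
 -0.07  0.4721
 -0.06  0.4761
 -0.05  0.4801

σ√T = 0.48 × 1.0000 = 0.4800
d₁ = [ln(215/195) + (0.057 + 0.48²/2)·1] / 0.4800 = [0.0976 + 0.1722] / 0.4800 = 0.5622 ⇒ 0.56
d₂ = d₁ − σ√T = 0.5622 − 0.4800 = 0.0822 ⇒ 0.08
exp(−rT) = exp(−0.057·1) = 0.9446
N(−d₂) = N(-0.08) = 0.4681;  N(−d₁) = N(-0.56) = 0.2877
P = 195·0.9446·0.4681 − 215·0.2877 = 86.2226 − 61.8555 = 24.3671

24.37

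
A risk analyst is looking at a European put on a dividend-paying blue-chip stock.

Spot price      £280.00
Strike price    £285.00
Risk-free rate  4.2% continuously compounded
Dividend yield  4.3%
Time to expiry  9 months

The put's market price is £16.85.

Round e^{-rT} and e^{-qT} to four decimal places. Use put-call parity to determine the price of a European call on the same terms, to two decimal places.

£11.81

exp(−qT) = exp(−0.043·0.75) = 0.9683;  exp(−rT) = exp(−0.042·0.75) = 0.9690
Put-call parity: C − P = S·e^(−qT) − K·e^(−rT) = 280·0.9683 − 285·0.9690 = 271.1240 − 276.1650 = -5.0410
C = P + (C − P) = 16.85 + (-5.0410) = 11.8090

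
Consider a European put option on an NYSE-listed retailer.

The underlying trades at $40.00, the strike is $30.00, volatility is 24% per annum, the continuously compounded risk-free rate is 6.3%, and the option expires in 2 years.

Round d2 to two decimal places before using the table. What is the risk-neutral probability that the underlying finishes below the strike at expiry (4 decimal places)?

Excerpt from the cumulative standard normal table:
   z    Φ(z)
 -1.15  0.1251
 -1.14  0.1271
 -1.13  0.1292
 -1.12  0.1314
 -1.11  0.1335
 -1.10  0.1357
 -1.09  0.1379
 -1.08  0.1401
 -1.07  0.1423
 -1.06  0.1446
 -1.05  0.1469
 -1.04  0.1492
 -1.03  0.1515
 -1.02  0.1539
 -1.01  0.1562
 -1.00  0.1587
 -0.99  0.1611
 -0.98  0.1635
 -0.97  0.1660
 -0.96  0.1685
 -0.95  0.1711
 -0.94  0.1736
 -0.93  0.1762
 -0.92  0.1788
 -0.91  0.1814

σ√T = 0.24·√2 = 0.3394
d₁ = [ln(40/30) + (0.063 + 0.24²/2)·2] / 0.3394 = [0.2877 + 0.1836] / 0.3394 = 1.3885 ⇒ 1.39
d₂ = d₁ − σ√T = 1.3885 − 0.3394 = 1.0491 ⇒ 1.05
Pr(exercise) under Q = N(−d₂) = N(-1.05) = 0.1469

0.1469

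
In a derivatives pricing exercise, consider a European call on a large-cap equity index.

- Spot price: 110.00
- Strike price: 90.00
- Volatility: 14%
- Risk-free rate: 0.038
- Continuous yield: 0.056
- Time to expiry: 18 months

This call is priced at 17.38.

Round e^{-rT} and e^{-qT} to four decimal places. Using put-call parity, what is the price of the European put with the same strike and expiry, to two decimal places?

1.26

exp(−qT) = exp(−0.056·1.5) = 0.9194;  exp(−rT) = exp(−0.038·1.5) = 0.9446
Put-call parity: C − P = S·e^(−qT) − K·e^(−rT) = 110·0.9194 − 90·0.9446 = 101.1340 − 85.0140 = 16.1200
P = C − (C − P) = 17.38 − (16.1200) = 1.2600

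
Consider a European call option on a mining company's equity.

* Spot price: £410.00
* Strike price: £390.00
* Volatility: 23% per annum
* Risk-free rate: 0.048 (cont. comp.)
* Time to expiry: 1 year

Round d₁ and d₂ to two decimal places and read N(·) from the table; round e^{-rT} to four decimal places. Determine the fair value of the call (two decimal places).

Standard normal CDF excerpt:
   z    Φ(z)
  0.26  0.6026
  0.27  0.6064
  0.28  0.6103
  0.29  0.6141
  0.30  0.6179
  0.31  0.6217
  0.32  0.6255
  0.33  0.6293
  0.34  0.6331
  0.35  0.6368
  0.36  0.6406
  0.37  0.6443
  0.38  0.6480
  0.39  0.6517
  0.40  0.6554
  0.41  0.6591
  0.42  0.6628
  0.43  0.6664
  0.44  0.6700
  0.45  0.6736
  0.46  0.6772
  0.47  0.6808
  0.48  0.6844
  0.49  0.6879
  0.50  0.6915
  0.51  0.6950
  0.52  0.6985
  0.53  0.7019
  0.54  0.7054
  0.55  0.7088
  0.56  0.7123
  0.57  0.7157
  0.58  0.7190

£58.12

σ√T = 0.23 × 1.0000 = 0.2300
d₁ = [ln(410/390) + (0.048 + 0.23²/2)·1] / 0.2300 = [0.0500 + 0.0745] / 0.2300 = 0.5411 which rounds to 0.54
d₂ = d₁ − σ√T = 0.5411 − 0.2300 = 0.3111 which rounds to 0.31
exp(−rT) = exp(−0.048·1) = 0.9531
C = 410·N(0.54) − 390·0.9531·N(0.31) = 410·0.7054 − 390·0.9531·0.6217 = 289.2140 − 231.0915 = 58.1225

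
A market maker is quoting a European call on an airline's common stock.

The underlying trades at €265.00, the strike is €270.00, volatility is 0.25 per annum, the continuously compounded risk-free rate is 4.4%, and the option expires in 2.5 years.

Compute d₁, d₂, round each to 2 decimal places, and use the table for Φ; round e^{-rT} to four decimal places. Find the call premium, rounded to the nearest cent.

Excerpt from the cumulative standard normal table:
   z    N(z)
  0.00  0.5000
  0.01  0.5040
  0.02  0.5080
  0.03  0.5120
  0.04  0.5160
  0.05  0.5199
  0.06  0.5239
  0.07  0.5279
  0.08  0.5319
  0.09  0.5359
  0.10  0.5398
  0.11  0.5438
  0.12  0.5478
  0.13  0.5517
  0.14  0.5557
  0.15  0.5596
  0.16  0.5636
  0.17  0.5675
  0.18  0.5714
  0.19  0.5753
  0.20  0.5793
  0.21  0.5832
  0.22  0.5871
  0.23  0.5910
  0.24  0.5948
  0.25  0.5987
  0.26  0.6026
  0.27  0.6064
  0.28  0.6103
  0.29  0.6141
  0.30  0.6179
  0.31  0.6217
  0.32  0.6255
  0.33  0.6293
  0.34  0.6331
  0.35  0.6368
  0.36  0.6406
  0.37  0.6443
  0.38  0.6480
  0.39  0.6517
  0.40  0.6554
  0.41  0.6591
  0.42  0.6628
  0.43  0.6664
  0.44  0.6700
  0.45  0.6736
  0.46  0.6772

T = 2.5;  σ√T = 0.3953
d₁ = [ln(265/270) + (0.044 + 0.25²/2)·2.5] / 0.3953 = [-0.0187 + 0.1881] / 0.3953 = 0.4286 ≈ 0.43
d₂ = d₁ − σ√T = 0.4286 − 0.3953 = 0.0334 ≈ 0.03
exp(−rT) = exp(−0.044·2.5) = 0.8958
C = 265·N(0.43) − 270·0.8958·N(0.03) = 265·0.6664 − 270·0.8958·0.5120 = 176.5960 − 123.8354 = 52.7606

€52.76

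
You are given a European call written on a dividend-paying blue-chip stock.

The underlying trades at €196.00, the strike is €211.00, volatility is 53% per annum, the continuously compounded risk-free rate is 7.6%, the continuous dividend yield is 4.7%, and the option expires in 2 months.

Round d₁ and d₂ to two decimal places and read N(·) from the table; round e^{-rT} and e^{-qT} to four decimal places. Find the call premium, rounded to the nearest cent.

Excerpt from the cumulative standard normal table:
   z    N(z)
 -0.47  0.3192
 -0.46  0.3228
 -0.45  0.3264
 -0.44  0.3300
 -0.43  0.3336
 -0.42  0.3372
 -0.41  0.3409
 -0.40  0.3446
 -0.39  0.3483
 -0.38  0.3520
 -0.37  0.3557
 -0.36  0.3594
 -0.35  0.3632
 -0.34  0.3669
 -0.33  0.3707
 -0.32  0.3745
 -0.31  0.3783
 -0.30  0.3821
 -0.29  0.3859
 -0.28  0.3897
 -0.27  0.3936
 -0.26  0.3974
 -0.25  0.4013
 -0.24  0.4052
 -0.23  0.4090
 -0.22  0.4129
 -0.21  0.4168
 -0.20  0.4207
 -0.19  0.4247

σ√T = 0.53·√0.1667 = 0.2164
d₁ = [ln(196/211) + (0.076 − 0.047 + 0.53²/2)·0.1667] / 0.2164 = [-0.0737 + 0.0282] / 0.2164 = -0.2103 which rounds to -0.21
d₂ = d₁ − σ√T = -0.2103 − 0.2164 = -0.4267 which rounds to -0.43
e^(−qT) = e^(−0.047·0.1667) = 0.9922;  e^(−rT) = e^(−0.076·0.1667) = 0.9874
N(d₁) = N(-0.21) = 0.4168;  N(d₂) = N(-0.43) = 0.3336
C = 196·0.9922·0.4168 − 211·0.9874·0.3336 = 81.0556 − 69.5027 = 11.5529

€11.55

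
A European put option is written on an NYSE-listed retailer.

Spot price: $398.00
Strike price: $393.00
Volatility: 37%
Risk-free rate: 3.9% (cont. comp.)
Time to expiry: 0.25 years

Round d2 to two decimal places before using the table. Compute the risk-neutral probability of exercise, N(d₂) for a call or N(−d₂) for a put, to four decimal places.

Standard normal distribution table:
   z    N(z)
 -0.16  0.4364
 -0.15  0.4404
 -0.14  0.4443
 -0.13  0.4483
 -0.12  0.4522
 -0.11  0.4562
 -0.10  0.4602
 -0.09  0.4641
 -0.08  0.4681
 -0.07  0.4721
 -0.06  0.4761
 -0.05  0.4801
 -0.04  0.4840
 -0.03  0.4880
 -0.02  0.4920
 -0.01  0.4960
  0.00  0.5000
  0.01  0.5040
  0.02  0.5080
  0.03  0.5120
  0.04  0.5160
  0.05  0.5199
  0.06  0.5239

0.4880

T = 0.25;  σ√T = 0.1850
ln(S/K) + (r + σ²/2)T = ln(398/393) + (0.039 + 0.37²/2)·0.25 = 0.0126 + 0.0269 = 0.0395
d₁ = 0.0395 / 0.1850 = 0.2135 which rounds to 0.21
d₂ = d₁ − σ√T = 0.2135 − 0.1850 = 0.0285 which rounds to 0.03
Pr(exercise) under Q = N(−d₂) = N(-0.03) = 0.4880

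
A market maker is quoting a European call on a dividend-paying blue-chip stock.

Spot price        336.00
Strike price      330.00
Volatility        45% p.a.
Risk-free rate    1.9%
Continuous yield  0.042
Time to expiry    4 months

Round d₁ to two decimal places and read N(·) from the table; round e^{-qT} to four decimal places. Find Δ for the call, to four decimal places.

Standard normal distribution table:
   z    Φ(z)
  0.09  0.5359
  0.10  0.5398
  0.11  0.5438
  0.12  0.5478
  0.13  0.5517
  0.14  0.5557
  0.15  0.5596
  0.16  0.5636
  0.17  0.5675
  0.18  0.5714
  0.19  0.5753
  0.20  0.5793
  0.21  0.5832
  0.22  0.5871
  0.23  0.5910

T = 0.3333;  σ√T = 0.2598
d₁ = [ln(336/330) + (0.019 − 0.042 + 0.45²/2)·0.3333] / 0.2598 = [0.0180 + 0.0261] / 0.2598 = 0.1697 ⇒ 0.17
N(d₁) = N(0.17) = 0.5675
Δ_call = e^(−qT)·N(d₁) = 0.9861·0.5675 = 0.5596

0.5596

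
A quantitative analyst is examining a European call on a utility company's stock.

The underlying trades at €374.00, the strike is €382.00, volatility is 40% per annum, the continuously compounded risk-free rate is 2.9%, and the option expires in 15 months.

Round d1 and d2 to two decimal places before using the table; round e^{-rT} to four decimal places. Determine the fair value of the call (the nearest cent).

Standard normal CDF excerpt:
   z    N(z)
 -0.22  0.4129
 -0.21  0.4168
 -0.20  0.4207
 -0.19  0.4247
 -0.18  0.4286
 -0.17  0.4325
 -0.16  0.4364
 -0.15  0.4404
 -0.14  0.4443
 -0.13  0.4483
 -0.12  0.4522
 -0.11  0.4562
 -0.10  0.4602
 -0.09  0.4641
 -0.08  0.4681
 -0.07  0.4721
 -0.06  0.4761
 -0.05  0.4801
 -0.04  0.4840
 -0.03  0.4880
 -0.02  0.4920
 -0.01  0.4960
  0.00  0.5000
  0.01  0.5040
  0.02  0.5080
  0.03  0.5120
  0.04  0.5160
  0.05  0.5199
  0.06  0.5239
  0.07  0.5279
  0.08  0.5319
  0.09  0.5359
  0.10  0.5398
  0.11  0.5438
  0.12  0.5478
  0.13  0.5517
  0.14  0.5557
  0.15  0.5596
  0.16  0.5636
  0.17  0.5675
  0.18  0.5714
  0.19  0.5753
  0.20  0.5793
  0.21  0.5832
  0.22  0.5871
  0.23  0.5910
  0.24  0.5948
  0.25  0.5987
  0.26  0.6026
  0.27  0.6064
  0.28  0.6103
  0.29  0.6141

σ√T = 0.4 × 1.1180 = 0.4472
ln(S/K) + (r + σ²/2)T = ln(374/382) + (0.029 + 0.4²/2)·1.25 = -0.0212 + 0.1363 = 0.1151
d₁ = 0.1151 / 0.4472 = 0.2573 ⇒ 0.26
d₂ = d₁ − σ√T = 0.2573 − 0.4472 = -0.1899 ⇒ -0.19
e^(−rT) = e^(−0.029·1.25) = 0.9644
N(d₁) = N(0.26) = 0.6026;  N(d₂) = N(-0.19) = 0.4247
C = 374·0.6026 − 382·0.9644·0.4247 = 225.3724 − 156.4598 = 68.9126

€68.91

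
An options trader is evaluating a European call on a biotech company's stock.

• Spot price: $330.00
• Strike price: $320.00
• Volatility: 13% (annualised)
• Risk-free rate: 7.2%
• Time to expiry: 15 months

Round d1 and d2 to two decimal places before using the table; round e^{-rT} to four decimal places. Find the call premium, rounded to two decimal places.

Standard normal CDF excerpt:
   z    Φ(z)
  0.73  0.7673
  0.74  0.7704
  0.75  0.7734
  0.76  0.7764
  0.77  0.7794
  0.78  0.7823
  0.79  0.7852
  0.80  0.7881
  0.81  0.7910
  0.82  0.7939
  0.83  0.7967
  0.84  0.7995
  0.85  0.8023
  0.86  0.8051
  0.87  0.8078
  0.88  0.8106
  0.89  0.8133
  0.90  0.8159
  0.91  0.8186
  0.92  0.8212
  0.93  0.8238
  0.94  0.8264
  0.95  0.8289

σ√T = 0.13 × 1.1180 = 0.1453
d₁ = [ln(330/320) + (0.072 + ½·0.13²)·1.25] / (σ√T) = (0.0308 + 0.1006) / 0.1453 = 0.9036 → 0.90
d₂ = 0.9036 − 0.1453 = 0.7583 → 0.76
exp(−rT) = exp(−0.072·1.25) = 0.9139
N(d₁) = N(0.90) = 0.8159;  N(d₂) = N(0.76) = 0.7764
C = 330·0.8159 − 320·0.9139·0.7764 = 269.2470 − 227.0566 = 42.1904

$42.19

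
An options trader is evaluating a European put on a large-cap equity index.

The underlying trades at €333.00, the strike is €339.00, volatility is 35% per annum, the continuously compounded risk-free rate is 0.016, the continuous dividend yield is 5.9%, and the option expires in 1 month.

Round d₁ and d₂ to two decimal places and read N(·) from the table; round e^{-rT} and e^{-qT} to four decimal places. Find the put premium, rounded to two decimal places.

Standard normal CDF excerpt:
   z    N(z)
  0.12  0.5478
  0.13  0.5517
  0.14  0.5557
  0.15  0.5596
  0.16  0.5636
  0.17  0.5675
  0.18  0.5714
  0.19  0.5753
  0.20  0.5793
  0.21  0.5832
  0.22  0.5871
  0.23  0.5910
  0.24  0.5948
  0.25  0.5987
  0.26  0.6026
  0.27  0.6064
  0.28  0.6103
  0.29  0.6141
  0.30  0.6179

σ√T = 0.35 × 0.2887 = 0.1010
d₁ = [ln(333/339) + (0.016 − 0.059 + ½·0.35²)·0.08333] / (σ√T) = (-0.0179 + 0.0015) / 0.1010 = -0.1617 → -0.16
d₂ = -0.1617 − 0.1010 = -0.2627 → -0.26
e^(−qT) = e^(−0.059·0.08333) = 0.9951;  e^(−rT) = e^(−0.016·0.08333) = 0.9987
N(−d₂) = N(0.26) = 0.6026;  N(−d₁) = N(0.16) = 0.5636
P = 339·0.9987·0.6026 − 333·0.9951·0.5636 = 204.0158 − 186.7592 = 17.2567

€17.26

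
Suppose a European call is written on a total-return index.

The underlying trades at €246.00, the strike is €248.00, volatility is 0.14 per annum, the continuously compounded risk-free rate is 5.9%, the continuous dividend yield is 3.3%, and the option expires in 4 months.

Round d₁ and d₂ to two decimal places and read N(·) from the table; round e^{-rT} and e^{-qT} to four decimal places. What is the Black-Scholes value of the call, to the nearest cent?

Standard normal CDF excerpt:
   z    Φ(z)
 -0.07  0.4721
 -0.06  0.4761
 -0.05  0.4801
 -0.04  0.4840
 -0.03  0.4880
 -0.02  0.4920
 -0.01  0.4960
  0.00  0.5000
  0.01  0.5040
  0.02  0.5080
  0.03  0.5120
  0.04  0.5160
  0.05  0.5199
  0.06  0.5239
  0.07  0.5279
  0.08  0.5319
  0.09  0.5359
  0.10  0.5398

€7.84

T = 0.3333;  σ√T = 0.0808
d₁ = [ln(246/248) + (0.059 − 0.033 + 0.14²/2)·0.3333] / 0.0808 = [-0.0081 + 0.0119] / 0.0808 = 0.0475 → 0.05
d₂ = d₁ − σ√T = 0.0475 − 0.0808 = -0.0334 → -0.03
exp(−qT) = exp(−0.033·0.3333) = 0.9891;  exp(−rT) = exp(−0.059·0.3333) = 0.9805
C = 246·0.9891·N(0.05) − 248·0.9805·N(-0.03) = 246·0.9891·0.5199 − 248·0.9805·0.4880 = 126.5013 − 118.6640 = 7.8373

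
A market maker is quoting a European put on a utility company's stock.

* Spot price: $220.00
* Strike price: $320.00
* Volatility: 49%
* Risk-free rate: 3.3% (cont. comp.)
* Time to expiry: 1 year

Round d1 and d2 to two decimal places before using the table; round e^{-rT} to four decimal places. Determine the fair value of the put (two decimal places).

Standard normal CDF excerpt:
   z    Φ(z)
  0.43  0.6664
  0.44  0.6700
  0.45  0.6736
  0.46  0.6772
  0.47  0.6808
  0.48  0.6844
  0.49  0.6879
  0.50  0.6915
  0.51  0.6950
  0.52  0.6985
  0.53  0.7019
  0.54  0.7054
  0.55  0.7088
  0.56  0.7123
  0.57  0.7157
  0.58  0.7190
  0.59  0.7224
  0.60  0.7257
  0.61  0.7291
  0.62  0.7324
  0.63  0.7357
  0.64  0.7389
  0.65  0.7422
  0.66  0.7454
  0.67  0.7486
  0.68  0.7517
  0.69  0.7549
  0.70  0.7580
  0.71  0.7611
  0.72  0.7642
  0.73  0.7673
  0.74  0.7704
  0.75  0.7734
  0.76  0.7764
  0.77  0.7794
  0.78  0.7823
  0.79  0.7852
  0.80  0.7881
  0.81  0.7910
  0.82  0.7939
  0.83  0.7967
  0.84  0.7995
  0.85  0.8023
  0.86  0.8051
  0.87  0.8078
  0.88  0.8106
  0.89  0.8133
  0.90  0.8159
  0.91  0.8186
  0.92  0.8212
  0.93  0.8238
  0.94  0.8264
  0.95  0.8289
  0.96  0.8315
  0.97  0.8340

$107.66

σ√T = 0.49 × 1.0000 = 0.4900
ln(S/K) + (r + σ²/2)T = ln(220/320) + (0.033 + 0.49²/2)·1 = -0.3747 + 0.1530 = -0.2216
d₁ = -0.2216 / 0.4900 = -0.4523 which rounds to -0.45
d₂ = d₁ − σ√T = -0.4523 − 0.4900 = -0.9423 which rounds to -0.94
e^(−rT) = e^(−0.033·1) = 0.9675
N(−d₂) = N(0.94) = 0.8264;  N(−d₁) = N(0.45) = 0.6736
P = 320·0.9675·0.8264 − 220·0.6736 = 255.8534 − 148.1920 = 107.6614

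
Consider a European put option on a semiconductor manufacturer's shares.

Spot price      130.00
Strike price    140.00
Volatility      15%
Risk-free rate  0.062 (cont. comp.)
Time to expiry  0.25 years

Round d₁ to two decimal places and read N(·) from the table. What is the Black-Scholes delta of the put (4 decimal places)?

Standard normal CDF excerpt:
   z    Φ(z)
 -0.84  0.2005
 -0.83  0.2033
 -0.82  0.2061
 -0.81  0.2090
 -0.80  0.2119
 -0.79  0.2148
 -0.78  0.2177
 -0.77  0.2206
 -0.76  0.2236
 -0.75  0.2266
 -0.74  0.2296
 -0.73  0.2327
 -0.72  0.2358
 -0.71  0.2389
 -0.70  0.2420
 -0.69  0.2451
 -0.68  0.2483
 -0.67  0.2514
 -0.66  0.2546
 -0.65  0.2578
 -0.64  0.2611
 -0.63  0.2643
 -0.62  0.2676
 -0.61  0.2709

-0.7704

σ√T = 0.15 × 0.5000 = 0.0750
ln(S/K) + (r + σ²/2)T = ln(130/140) + (0.062 + 0.15²/2)·0.25 = -0.0741 + 0.0183 = -0.0558
d₁ = -0.0558 / 0.0750 = -0.7439 → -0.74
N(d₁) = N(-0.74) = 0.2296
Δ_put = N(d₁) − 1 = 0.2296 − 1 = -0.7704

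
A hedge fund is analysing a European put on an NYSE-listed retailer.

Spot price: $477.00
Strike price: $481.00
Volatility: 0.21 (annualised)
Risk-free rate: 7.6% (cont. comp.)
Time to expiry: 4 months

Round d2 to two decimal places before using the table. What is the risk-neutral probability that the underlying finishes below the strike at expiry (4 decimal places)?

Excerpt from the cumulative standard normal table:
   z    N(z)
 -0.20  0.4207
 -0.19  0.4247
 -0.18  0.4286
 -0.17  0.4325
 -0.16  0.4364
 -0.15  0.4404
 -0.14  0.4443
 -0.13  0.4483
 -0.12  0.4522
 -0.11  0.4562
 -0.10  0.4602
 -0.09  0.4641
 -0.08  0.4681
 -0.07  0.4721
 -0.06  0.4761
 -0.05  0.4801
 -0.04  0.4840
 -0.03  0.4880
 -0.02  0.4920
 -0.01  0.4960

T = 0.3333;  σ√T = 0.1212
d₁ = [ln(477/481) + (0.076 + ½·0.21²)·0.3333] / (σ√T) = (-0.0084 + 0.0327) / 0.1212 = 0.2007 → 0.20
d₂ = 0.2007 − 0.1212 = 0.0794 → 0.08
Risk-neutral Pr[S_T < K] = N(−d₂) = N(-0.08) = 0.4681

0.4681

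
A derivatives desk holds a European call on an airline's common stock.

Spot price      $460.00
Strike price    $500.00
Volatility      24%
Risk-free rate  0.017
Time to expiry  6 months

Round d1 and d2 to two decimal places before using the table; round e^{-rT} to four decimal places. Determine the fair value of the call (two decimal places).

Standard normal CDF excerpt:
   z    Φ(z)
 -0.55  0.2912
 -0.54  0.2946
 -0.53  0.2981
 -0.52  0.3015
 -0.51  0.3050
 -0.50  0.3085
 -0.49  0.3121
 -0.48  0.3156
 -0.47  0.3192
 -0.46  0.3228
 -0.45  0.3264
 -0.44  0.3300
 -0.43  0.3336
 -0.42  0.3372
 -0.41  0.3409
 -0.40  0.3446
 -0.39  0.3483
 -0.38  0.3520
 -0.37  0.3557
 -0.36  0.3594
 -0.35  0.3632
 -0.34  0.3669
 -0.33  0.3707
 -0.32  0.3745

σ√T = 0.24 × 0.7071 = 0.1697
ln(S/K) + (r + σ²/2)T = ln(460/500) + (0.017 + 0.24²/2)·0.5 = -0.0834 + 0.0229 = -0.0605
d₁ = -0.0605 / 0.1697 = -0.3564 → -0.36
d₂ = d₁ − σ√T = -0.3564 − 0.1697 = -0.5261 → -0.53
e^(−rT) = e^(−0.017·0.5) = 0.9915
N(d₁) = N(-0.36) = 0.3594;  N(d₂) = N(-0.53) = 0.2981
C = 460·0.3594 − 500·0.9915·0.2981 = 165.3240 − 147.7831 = 17.5409

$17.54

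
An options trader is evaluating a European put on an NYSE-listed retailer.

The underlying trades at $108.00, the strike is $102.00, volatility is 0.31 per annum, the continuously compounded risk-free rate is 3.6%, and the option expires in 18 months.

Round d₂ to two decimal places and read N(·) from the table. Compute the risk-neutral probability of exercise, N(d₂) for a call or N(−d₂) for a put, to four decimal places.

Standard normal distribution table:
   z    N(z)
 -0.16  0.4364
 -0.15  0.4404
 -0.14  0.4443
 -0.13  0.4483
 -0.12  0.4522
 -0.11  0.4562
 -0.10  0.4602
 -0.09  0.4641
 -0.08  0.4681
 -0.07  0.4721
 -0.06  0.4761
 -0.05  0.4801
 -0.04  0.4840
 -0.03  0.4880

0.4602

σ√T = 0.31 × 1.2247 = 0.3797
d₁ = [ln(108/102) + (0.036 + 0.31²/2)·1.5] / 0.3797 = [0.0572 + 0.1261] / 0.3797 = 0.4826 which rounds to 0.48
d₂ = d₁ − σ√T = 0.4826 − 0.3797 = 0.1029 which rounds to 0.10
Risk-neutral Pr[S_T < K] = N(−d₂) = N(-0.10) = 0.4602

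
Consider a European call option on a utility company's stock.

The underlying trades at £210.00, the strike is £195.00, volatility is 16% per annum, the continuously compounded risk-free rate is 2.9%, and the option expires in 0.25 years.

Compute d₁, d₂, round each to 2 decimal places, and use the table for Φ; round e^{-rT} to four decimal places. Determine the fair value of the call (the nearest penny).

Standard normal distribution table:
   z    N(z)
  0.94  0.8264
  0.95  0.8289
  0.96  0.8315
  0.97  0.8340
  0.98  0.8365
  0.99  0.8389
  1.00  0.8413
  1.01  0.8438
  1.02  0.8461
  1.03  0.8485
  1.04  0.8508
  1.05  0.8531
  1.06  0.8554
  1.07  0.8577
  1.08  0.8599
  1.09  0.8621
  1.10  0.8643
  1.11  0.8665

σ√T = 0.16·√0.25 = 0.0800
d₁ = [ln(210/195) + (0.029 + 0.16²/2)·0.25] / 0.0800 = [0.0741 + 0.0105] / 0.0800 = 1.0570 ≈ 1.06
d₂ = d₁ − σ√T = 1.0570 − 0.0800 = 0.9770 ≈ 0.98
e^(−rT) = e^(−0.029·0.25) = 0.9928
C = 210·N(1.06) − 195·0.9928·N(0.98) = 210·0.8554 − 195·0.9928·0.8365 = 179.6340 − 161.9431 = 17.6909

£17.69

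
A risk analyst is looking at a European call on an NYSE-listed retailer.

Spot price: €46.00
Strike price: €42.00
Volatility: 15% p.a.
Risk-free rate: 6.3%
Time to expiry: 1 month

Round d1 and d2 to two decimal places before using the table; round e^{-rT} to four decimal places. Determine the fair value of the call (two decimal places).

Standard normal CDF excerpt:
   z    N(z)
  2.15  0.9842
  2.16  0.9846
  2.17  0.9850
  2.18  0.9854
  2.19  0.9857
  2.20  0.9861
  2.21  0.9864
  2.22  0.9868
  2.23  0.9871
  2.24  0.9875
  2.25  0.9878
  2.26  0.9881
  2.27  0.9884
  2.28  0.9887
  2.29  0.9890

€4.22

T = 0.08333;  σ√T = 0.0433
d₁ = [ln(46/42) + (0.063 + 0.15²/2)·0.08333] / 0.0433 = [0.0910 + 0.0062] / 0.0433 = 2.2438 ⇒ 2.24
d₂ = d₁ − σ√T = 2.2438 − 0.0433 = 2.2005 ⇒ 2.20
exp(−rT) = exp(−0.063·0.08333) = 0.9948
C = 46·N(2.24) − 42·0.9948·N(2.20) = 46·0.9875 − 42·0.9948·0.9861 = 45.4250 − 41.2008 = 4.2242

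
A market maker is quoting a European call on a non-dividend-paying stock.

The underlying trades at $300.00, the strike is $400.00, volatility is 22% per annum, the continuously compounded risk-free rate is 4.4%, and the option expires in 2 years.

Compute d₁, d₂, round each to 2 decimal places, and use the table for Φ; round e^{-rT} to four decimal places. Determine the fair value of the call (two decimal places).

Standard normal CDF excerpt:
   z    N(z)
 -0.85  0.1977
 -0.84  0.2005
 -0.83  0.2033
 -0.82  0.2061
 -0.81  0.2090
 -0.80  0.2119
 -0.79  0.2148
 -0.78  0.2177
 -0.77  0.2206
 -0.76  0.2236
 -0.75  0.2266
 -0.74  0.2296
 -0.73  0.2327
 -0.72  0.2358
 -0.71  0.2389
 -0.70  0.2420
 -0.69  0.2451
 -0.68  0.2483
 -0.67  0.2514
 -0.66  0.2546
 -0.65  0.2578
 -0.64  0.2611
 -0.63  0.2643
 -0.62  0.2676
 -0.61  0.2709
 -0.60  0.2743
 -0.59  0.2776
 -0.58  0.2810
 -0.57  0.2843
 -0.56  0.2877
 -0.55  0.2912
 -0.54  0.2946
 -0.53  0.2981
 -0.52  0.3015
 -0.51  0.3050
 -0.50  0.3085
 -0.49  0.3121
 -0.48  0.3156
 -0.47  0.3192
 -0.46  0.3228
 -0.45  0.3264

$16.01

σ√T = 0.22·√2 = 0.3111
ln(S/K) + (r + σ²/2)T = ln(300/400) + (0.044 + 0.22²/2)·2 = -0.2877 + 0.1364 = -0.1513
d₁ = -0.1513 / 0.3111 = -0.4862 which rounds to -0.49
d₂ = d₁ − σ√T = -0.4862 − 0.3111 = -0.7974 which rounds to -0.80
e^(−rT) = e^(−0.044·2) = 0.9158
N(d₁) = N(-0.49) = 0.3121;  N(d₂) = N(-0.80) = 0.2119
C = 300·0.3121 − 400·0.9158·0.2119 = 93.6300 − 77.6232 = 16.0068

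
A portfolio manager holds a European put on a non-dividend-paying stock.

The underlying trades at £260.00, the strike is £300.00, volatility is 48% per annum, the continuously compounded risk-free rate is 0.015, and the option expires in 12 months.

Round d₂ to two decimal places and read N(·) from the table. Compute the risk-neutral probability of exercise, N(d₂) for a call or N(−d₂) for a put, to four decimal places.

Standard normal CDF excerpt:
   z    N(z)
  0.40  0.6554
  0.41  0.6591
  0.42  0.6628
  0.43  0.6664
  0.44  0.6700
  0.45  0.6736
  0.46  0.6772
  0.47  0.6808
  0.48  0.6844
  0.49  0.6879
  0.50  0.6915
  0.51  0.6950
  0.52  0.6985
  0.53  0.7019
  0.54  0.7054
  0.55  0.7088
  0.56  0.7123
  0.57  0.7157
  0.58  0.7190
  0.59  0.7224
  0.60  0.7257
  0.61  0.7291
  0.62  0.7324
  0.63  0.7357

T = 1;  σ√T = 0.4800
d₁ = [ln(260/300) + (0.015 + 0.48²/2)·1] / 0.4800 = [-0.1431 + 0.1302] / 0.4800 = -0.0269 ⇒ -0.03
d₂ = d₁ − σ√T = -0.0269 − 0.4800 = -0.5069 ⇒ -0.51
Pr(exercise) under Q = N(−d₂) = N(0.51) = 0.6950

0.6950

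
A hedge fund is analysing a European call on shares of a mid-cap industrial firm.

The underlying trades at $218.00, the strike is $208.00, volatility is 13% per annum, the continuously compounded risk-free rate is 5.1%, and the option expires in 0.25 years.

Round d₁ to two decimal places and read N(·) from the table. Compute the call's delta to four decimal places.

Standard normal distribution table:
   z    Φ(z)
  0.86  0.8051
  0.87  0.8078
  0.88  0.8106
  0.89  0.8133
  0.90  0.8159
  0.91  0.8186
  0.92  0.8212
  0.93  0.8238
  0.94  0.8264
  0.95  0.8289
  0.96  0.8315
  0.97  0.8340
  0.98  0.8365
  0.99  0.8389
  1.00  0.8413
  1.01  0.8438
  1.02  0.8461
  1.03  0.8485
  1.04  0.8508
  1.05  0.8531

0.8289

σ√T = 0.13 × 0.5000 = 0.0650
ln(S/K) + (r + σ²/2)T = ln(218/208) + (0.051 + 0.13²/2)·0.25 = 0.0470 + 0.0149 = 0.0618
d₁ = 0.0618 / 0.0650 = 0.9511 → 0.95
N(d₁) = N(0.95) = 0.8289
Δ_call = N(d₁) = 0.8289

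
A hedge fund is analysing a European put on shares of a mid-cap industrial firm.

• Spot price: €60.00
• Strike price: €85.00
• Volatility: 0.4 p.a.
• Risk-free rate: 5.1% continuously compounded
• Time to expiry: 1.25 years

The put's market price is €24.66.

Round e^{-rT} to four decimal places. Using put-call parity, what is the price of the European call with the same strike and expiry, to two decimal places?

e^(−rT) = e^(−0.051·1.25) = 0.9382
Put-call parity: C − P = S − K·e^(−rT) = 60 − 85·0.9382 = 60 − 79.7470 = -19.7470
C = P + (C − P) = 24.66 + (-19.7470) = 4.9130

€4.91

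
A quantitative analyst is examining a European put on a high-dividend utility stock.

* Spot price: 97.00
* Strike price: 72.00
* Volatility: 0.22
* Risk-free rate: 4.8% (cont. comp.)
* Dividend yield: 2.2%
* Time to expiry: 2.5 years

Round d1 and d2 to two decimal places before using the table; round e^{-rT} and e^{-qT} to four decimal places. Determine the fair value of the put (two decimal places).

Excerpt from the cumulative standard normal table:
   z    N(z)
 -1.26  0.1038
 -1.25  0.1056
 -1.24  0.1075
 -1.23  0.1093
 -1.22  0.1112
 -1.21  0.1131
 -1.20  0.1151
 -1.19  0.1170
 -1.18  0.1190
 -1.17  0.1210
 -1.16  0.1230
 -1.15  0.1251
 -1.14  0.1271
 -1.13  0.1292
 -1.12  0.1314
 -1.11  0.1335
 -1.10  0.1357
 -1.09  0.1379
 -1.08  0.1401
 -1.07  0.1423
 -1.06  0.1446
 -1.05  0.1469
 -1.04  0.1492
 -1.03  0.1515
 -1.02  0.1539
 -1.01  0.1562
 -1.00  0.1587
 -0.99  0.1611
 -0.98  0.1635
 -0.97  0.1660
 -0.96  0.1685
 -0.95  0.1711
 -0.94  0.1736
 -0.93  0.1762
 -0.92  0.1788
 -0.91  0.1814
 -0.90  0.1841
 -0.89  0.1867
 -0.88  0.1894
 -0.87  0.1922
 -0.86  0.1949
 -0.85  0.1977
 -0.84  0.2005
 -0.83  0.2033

2.06

σ√T = 0.22·√2.5 = 0.3479
d₁ = [ln(97/72) + (0.048 − 0.022 + 0.22²/2)·2.5] / 0.3479 = [0.2980 + 0.1255] / 0.3479 = 1.2176 which rounds to 1.22
d₂ = d₁ − σ√T = 1.2176 − 0.3479 = 0.8698 which rounds to 0.87
e^(−qT) = e^(−0.022·2.5) = 0.9465;  e^(−rT) = e^(−0.048·2.5) = 0.8869
P = 72·0.8869·N(-0.87) − 97·0.9465·N(-1.22) = 72·0.8869·0.1922 − 97·0.9465·0.1112 = 12.2733 − 10.2093 = 2.0639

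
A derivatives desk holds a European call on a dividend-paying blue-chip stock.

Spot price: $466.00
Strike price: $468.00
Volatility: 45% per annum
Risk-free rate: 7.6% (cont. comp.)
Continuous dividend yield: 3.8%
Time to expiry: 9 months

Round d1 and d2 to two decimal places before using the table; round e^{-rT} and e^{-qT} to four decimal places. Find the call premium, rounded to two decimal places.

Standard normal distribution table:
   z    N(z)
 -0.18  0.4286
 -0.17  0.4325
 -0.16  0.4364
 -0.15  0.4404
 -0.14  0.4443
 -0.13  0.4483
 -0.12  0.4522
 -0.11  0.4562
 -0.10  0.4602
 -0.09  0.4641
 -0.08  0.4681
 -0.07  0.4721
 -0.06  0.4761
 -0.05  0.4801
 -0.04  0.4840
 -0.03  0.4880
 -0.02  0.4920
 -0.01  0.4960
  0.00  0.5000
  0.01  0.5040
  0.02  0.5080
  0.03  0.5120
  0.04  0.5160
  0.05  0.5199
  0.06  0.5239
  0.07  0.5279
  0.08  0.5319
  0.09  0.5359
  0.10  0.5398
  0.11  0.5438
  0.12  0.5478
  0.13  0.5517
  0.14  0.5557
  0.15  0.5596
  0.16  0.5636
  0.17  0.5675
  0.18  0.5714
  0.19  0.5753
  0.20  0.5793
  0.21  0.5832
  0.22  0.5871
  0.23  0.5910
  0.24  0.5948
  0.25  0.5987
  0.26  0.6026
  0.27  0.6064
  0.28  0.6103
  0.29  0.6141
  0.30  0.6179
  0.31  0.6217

$74.74

T = 0.75;  σ√T = 0.3897
d₁ = [ln(466/468) + (0.076 − 0.038 + ½·0.45²)·0.75] / (σ√T) = (-0.0043 + 0.1044) / 0.3897 = 0.2570 ≈ 0.26
d₂ = 0.2570 − 0.3897 = -0.1327 ≈ -0.13
exp(−qT) = exp(−0.038·0.75) = 0.9719;  exp(−rT) = exp(−0.076·0.75) = 0.9446
C = 466·0.9719·N(0.26) − 468·0.9446·N(-0.13) = 466·0.9719·0.6026 − 468·0.9446·0.4483 = 272.9208 − 198.1812 = 74.7396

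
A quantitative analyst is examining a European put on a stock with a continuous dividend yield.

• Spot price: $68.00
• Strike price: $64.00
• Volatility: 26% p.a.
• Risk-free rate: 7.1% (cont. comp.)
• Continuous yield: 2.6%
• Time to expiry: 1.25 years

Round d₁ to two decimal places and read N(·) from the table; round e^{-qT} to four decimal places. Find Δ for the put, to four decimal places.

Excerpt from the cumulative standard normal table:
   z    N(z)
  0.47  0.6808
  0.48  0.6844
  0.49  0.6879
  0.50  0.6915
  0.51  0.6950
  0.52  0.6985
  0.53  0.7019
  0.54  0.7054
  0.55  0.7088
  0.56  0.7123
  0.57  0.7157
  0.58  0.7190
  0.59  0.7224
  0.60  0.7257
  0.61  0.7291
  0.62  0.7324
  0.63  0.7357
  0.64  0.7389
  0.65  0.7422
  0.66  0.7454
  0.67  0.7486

-0.2819

σ√T = 0.26 × 1.1180 = 0.2907
d₁ = [ln(68/64) + (0.071 − 0.026 + ½·0.26²)·1.25] / (σ√T) = (0.0606 + 0.0985) / 0.2907 = 0.5474 → 0.55
N(d₁) = N(0.55) = 0.7088
Δ_put = exp(−qT)·(N(d₁) − 1) = 0.9680·(0.7088 − 1) = -0.2819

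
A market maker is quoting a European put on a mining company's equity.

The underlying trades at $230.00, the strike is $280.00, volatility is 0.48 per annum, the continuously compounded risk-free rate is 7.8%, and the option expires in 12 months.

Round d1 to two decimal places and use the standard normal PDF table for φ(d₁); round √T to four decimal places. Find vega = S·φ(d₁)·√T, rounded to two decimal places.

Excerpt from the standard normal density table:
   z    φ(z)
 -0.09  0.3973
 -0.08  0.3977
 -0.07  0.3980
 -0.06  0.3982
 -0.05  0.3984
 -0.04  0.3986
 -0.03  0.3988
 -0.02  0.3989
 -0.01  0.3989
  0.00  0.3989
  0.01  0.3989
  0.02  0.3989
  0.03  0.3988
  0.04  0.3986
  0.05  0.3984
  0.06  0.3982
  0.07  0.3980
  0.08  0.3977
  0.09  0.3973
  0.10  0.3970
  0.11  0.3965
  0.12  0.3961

T = 1;  σ√T = 0.4800
ln(S/K) + (r + σ²/2)T = ln(230/280) + (0.078 + 0.48²/2)·1 = -0.1967 + 0.1932 = -0.0035
d₁ = -0.0035 / 0.4800 = -0.0073 ⇒ -0.01
√T = √1 = 1.0000
φ(d₁) = φ(-0.01) = 0.3989
vega = S·φ(d₁)·√T = 230·0.3989·1.0000 = 91.7470

91.75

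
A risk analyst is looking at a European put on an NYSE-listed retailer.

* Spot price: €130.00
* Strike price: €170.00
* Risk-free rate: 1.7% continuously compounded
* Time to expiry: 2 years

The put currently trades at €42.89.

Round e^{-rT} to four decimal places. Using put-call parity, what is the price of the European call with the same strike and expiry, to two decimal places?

exp(−rT) = exp(−0.017·2) = 0.9666
Put-call parity: C − P = S − K·e^(−rT) = 130 − 170·0.9666 = 130 − 164.3220 = -34.3220
C = P + (C − P) = 42.89 + (-34.3220) = 8.5680

€8.57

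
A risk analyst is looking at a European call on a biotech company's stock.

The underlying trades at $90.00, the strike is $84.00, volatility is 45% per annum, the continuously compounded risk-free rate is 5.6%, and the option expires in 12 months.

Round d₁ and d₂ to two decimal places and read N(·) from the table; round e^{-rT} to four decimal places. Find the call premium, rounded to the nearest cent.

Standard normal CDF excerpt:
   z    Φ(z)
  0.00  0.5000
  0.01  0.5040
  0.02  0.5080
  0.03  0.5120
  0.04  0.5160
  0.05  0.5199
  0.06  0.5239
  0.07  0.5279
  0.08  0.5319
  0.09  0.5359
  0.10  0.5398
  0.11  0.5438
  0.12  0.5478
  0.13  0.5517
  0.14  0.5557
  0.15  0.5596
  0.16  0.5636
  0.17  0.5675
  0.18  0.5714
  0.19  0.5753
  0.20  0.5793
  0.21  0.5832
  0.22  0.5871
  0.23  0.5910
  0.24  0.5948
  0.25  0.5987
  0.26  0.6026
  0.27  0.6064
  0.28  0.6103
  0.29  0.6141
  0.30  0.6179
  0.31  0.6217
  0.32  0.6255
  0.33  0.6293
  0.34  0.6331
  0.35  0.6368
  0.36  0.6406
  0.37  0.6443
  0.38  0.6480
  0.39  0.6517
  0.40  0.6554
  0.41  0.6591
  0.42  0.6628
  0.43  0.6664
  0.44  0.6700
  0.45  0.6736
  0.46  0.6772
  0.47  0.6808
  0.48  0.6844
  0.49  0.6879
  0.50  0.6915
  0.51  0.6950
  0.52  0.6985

σ√T = 0.45·√1 = 0.4500
d₁ = [ln(90/84) + (0.056 + ½·0.45²)·1] / (σ√T) = (0.0690 + 0.1573) / 0.4500 = 0.5028 which rounds to 0.50
d₂ = 0.5028 − 0.4500 = 0.0528 which rounds to 0.05
e^(−rT) = e^(−0.056·1) = 0.9455
N(d₁) = N(0.50) = 0.6915;  N(d₂) = N(0.05) = 0.5199
C = 90·0.6915 − 84·0.9455·0.5199 = 62.2350 − 41.2915 = 20.9435

$20.94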